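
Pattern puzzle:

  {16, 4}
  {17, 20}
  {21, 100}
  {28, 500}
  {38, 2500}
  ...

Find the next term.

{51, 12500}

First value: 16, 17, 21, 28, 38 → 51 (differences are 1, 4, 7, … (increasing by 3 each time)).
Second value — ×5 each step: 4, 20, 100, 500, 2500 → 12500.
Combining the parts gives {51, 12500}.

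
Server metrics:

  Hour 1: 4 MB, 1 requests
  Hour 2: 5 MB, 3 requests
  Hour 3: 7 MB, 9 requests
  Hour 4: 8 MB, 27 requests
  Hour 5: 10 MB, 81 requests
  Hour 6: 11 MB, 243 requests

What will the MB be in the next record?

MB goes 4, 5, 7, 8, 10, 11 → 13 (alternating steps +1, +2, +1, +2, …).
Requests: 1, 3, 9, 27, 81, 243 → 729 (×3 each step).

13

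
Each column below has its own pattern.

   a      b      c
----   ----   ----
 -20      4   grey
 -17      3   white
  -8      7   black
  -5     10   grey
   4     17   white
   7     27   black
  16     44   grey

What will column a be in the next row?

Column a: alternating steps +3, +9, +3, +9, …, so -20, -17, -8, -5, 4, 7, 16 → 19.

19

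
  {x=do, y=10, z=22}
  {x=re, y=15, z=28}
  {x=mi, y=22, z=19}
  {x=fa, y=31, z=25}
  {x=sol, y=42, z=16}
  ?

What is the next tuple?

{x=la, y=55, z=22}

X: runs through the solfège scale do→ti, so do, re, mi, fa, sol → la.
Y: differences are 5, 7, 9, … (increasing by 2 each time), so 10, 15, 22, 31, 42 → 55.
For the z, alternating steps +6, −9, +6, −9, …: 22, 28, 19, 25, 16 → 22.
So the next tuple is {x=la, y=55, z=22}.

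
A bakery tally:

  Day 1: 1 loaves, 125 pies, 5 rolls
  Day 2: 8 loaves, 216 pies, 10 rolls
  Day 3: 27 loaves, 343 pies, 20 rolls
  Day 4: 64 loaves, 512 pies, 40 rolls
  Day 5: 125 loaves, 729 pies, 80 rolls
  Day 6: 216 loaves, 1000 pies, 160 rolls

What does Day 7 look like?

343 loaves, 1331 pies, 320 rolls

For the loaves, perfect cubes: 1³, 2³, 3³, …: 1, 8, 27, 64, 125, 216 → 343.
For the pies, perfect cubes: 5³, 6³, 7³, …: 125, 216, 343, 512, 729, 1000 → 1331.
Rolls goes 5, 10, 20, 40, 80, 160 → 320 (×2 each step).
Putting it together: 343 loaves, 1331 pies, 320 rolls.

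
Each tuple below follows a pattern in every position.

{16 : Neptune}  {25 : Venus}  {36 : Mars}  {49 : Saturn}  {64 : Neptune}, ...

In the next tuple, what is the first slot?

First slot: perfect squares: 4², 5², 6², …; 16, 25, 36, 49, 64 → 81.
Planet — repeats Neptune → Venus → Mars → Saturn: Neptune, Venus, Mars, Saturn, Neptune → Venus.

81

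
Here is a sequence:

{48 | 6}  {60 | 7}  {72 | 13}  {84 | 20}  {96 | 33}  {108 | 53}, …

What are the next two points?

{120 | 86}, {132 | 139}

First part — +12 each step: 48, 60, 72, 84, 96, 108 → 120 → 132.
Second part: each term is the sum of the two before it; 6, 7, 13, 20, 33, 53 → 86 → 139.
So the next two points are {120 | 86} and {132 | 139}.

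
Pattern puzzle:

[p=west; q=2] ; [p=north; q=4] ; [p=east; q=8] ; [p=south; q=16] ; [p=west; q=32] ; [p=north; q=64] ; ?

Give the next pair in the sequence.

[p=east; q=128]

P goes west, north, east, south, west, north → east (repeats west → north → east → south).
Q: ×2 each step, so 2, 4, 8, 16, 32, 64 → 128.
Combining the parts gives [p=east; q=128].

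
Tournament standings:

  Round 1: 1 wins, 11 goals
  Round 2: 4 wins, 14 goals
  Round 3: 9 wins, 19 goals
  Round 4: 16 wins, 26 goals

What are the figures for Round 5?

Wins: perfect squares: 1², 2², 3², …, so 1, 4, 9, 16 → 25.
For the goals, always 10 more than the wins: 11, 14, 19, 26 → 35.
Putting it together: 25 wins, 35 goals.

25 wins, 35 goals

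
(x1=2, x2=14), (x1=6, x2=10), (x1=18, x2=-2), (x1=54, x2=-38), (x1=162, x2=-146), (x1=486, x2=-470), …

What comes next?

For the x1, ×3 each step: 2, 6, 18, 54, 162, 486 → 1458.
X2: 14, 10, -2, -38, -146, -470 → -1442 (together with the x1 always sums to 16).
Putting it together: (x1=1458, x2=-1442).

(x1=1458, x2=-1442)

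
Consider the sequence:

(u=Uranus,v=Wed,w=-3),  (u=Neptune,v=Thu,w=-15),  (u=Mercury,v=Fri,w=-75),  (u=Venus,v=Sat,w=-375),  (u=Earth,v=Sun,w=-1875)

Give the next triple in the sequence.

U: runs through the planets Mercury→Neptune; Uranus, Neptune, Mercury, Venus, Earth → Mars.
V goes Wed, Thu, Fri, Sat, Sun → Mon (runs through the weekdays Mon→Sun).
W: ×5 each step, so -3, -15, -75, -375, -1875 → -9375.
So the next triple is (u=Mars,v=Mon,w=-9375).

(u=Mars,v=Mon,w=-9375)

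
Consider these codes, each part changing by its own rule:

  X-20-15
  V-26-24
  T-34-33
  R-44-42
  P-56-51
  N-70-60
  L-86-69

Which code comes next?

J-104-78

Letter: X, V, T, R, P, N, L → J (letters move back 2 places in the alphabet).
Second component goes 20, 26, 34, 44, 56, 70, 86 → 104 (differences are 6, 8, 10, … (increasing by 2 each time)).
Third component — +9 each step: 15, 24, 33, 42, 51, 60, 69 → 78.
Putting it together: J-104-78.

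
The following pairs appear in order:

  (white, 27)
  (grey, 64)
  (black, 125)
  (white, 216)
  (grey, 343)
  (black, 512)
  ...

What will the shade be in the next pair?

white

Shade: repeats white → grey → black, so white, grey, black, white, grey, black → white.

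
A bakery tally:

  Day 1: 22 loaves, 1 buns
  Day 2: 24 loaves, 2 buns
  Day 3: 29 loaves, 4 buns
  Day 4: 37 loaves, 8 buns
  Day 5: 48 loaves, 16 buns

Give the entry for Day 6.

Loaves — differences are 2, 5, 8, … (increasing by 3 each time): 22, 24, 29, 37, 48 → 62.
Buns: ×2 each step, so 1, 2, 4, 8, 16 → 32.
Combining the parts gives 62 loaves, 32 buns.

62 loaves, 32 buns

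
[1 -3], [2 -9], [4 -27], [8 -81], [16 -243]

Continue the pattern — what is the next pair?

First component — ×2 each step: 1, 2, 4, 8, 16 → 32.
For the second component, ×3 each step: -3, -9, -27, -81, -243 → -729.
So the next pair is [32 -729].

[32 -729]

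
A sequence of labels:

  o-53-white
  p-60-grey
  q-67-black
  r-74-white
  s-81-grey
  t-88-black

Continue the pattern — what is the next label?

Letter: letters move forward 1 place in the alphabet; o, p, q, r, s, t → u.
Second component: +7 each step, so 53, 60, 67, 74, 81, 88 → 95.
Shade: repeats white → grey → black; white, grey, black, white, grey, black → white.
Putting it together: u-95-white.

u-95-white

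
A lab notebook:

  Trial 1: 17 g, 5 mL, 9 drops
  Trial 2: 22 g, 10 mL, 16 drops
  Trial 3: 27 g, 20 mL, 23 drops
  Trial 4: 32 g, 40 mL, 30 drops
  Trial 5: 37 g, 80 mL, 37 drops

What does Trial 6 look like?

42 g, 160 mL, 44 drops

For the g, +5 each step: 17, 22, 27, 32, 37 → 42.
ML goes 5, 10, 20, 40, 80 → 160 (×2 each step).
Drops: 9, 16, 23, 30, 37 → 44 (+7 each step).
So the next row is 42 g, 160 mL, 44 drops.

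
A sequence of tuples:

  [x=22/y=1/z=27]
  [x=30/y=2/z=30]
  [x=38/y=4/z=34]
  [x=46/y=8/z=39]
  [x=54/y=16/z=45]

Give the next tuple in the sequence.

[x=62/y=32/z=52]

For the x, +8 each step: 22, 30, 38, 46, 54 → 62.
Y goes 1, 2, 4, 8, 16 → 32 (×2 each step).
Z goes 27, 30, 34, 39, 45 → 52 (differences are 3, 4, 5, … (increasing by 1 each time)).
Combining the parts gives [x=62/y=32/z=52].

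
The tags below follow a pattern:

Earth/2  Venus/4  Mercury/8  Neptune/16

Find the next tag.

Uranus/32

Planet: runs backward through the planets Mercury→Neptune; Earth, Venus, Mercury, Neptune → Uranus.
For the second component, ×2 each step: 2, 4, 8, 16 → 32.
Putting it together: Uranus/32.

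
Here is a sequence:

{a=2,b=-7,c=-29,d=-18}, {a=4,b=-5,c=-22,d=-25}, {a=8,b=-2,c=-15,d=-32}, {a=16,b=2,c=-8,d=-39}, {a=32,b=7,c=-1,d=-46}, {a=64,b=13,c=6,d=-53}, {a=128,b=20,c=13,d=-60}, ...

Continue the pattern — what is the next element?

{a=256,b=28,c=20,d=-67}

A: ×2 each step; 2, 4, 8, 16, 32, 64, 128 → 256.
For the b, differences are 2, 3, 4, … (increasing by 1 each time): -7, -5, -2, 2, 7, 13, 20 → 28.
For the c, +7 each step: -29, -22, -15, -8, -1, 6, 13 → 20.
D — −7 each step: -18, -25, -32, -39, -46, -53, -60 → -67.
Putting it together: {a=256,b=28,c=20,d=-67}.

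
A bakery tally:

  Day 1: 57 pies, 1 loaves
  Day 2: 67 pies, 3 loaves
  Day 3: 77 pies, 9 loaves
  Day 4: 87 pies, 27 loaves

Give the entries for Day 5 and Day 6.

97 pies, 81 loaves; 107 pies, 243 loaves

Pies: 57, 67, 77, 87 → 97 → 107 (+10 each step).
Loaves: ×3 each step, so 1, 3, 9, 27 → 81 → 243.
So the next two rows are 97 pies, 81 loaves and 107 pies, 243 loaves.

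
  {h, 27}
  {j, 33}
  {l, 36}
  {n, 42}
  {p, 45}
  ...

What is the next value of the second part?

51

For the letter, letters move forward 2 places in the alphabet: h, j, l, n, p → r.
Second part goes 27, 33, 36, 42, 45 → 51 (alternating steps +6, +3, +6, +3, …).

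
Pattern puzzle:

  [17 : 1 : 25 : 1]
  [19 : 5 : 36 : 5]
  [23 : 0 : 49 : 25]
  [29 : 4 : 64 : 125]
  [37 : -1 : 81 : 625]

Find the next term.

First component: 17, 19, 23, 29, 37 → 47 (differences are 2, 4, 6, … (increasing by 2 each time)).
For the second component, alternating steps +4, −5, +4, −5, …: 1, 5, 0, 4, -1 → 3.
Third component: perfect squares: 5², 6², 7², …, so 25, 36, 49, 64, 81 → 100.
For the fourth component, ×5 each step: 1, 5, 25, 125, 625 → 3125.
Combining the parts gives [47 : 3 : 100 : 3125].

[47 : 3 : 100 : 3125]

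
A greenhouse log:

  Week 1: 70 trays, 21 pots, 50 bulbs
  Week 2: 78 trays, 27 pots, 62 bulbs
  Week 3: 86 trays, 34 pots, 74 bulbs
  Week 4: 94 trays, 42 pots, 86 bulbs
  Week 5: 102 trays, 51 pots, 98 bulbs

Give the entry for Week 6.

110 trays, 61 pots, 110 bulbs

Trays: 70, 78, 86, 94, 102 → 110 (+8 each step).
Pots — differences are 6, 7, 8, … (increasing by 1 each time): 21, 27, 34, 42, 51 → 61.
Bulbs: +12 each step; 50, 62, 74, 86, 98 → 110.
So the next record is 110 trays, 61 pots, 110 bulbs.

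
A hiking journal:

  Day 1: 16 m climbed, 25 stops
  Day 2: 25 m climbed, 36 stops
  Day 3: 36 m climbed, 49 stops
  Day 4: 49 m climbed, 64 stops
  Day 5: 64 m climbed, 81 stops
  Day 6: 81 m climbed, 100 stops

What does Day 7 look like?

M climbed: perfect squares: 4², 5², 6², …; 16, 25, 36, 49, 64, 81 → 100.
Stops: 25, 36, 49, 64, 81, 100 → 121 (perfect squares: 5², 6², 7², …).
Combining the parts gives 100 m climbed, 121 stops.

100 m climbed, 121 stops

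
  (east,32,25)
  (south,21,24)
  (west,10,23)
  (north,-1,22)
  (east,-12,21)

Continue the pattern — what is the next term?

(south,-23,20)

Direction: east, south, west, north, east → south (repeats east → south → west → north).
Second component: −11 each step; 32, 21, 10, -1, -12 → -23.
Third component — −1 each step: 25, 24, 23, 22, 21 → 20.
Putting it together: (south,-23,20).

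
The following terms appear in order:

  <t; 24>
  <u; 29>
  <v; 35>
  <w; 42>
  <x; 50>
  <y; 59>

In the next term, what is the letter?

z

Letter goes t, u, v, w, x, y → z (letters move forward 1 place in the alphabet).
Second part: differences are 5, 6, 7, … (increasing by 1 each time); 24, 29, 35, 42, 50, 59 → 69.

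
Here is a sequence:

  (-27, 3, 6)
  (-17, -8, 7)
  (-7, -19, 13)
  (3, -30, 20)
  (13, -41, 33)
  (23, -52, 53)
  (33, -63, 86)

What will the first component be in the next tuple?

43

First component: +10 each step; -27, -17, -7, 3, 13, 23, 33 → 43.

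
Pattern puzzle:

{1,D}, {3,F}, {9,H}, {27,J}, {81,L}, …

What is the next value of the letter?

N

Letter goes D, F, H, J, L → N (letters move forward 2 places in the alphabet).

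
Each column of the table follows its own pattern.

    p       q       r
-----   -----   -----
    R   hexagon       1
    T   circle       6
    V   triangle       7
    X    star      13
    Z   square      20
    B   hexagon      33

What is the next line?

D  circle  53

Column p: letters move forward 2 places in the alphabet, wrapping Z→A; R, T, V, X, Z, B → D.
Column q: repeats hexagon → circle → triangle → star → square; hexagon, circle, triangle, star, square, hexagon → circle.
Column r: each term is the sum of the two before it, so 1, 6, 7, 13, 20, 33 → 53.
So the next line is D  circle  53.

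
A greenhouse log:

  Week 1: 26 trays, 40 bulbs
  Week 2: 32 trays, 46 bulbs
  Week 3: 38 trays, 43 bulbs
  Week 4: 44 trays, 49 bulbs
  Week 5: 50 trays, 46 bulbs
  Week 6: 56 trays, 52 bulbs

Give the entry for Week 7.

Trays: +6 each step, so 26, 32, 38, 44, 50, 56 → 62.
For the bulbs, alternating steps +6, −3, +6, −3, …: 40, 46, 43, 49, 46, 52 → 49.
Combining the parts gives 62 trays, 49 bulbs.

62 trays, 49 bulbs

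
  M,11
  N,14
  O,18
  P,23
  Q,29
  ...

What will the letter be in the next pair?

Letter: M, N, O, P, Q → R (letters move forward 1 place in the alphabet).
Second value: differences are 3, 4, 5, … (increasing by 1 each time); 11, 14, 18, 23, 29 → 36.

R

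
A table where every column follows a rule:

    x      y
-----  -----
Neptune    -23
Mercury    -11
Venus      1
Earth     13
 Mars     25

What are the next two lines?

Column x: runs through the planets Mercury→Neptune; Neptune, Mercury, Venus, Earth, Mars → Jupiter → Saturn.
Column y: -23, -11, 1, 13, 25 → 37 → 49 (+12 each step).
Putting the parts together: Jupiter  37 and then Saturn  49.

Jupiter  37; Saturn  49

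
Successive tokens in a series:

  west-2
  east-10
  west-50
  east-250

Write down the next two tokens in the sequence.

For the direction, alternates west ↔ east: west, east, west, east → west → east.
Second component — ×5 each step: 2, 10, 50, 250 → 1250 → 6250.
So the next two tokens are west-1250 and east-6250.

west-1250, east-6250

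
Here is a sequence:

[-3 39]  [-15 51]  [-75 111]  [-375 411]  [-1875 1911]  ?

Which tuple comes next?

[-9375 9411]

First value: -3, -15, -75, -375, -1875 → -9375 (×5 each step).
For the second value, together with the first value always sums to 36: 39, 51, 111, 411, 1911 → 9411.
Combining the parts gives [-9375 9411].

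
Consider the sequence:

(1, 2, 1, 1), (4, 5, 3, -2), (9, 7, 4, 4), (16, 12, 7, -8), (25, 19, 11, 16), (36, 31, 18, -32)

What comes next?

First slot: 1, 4, 9, 16, 25, 36 → 49 (perfect squares: 1², 2², 3², …).
Second slot: each term is the sum of the two before it, so 2, 5, 7, 12, 19, 31 → 50.
For the third slot, each term is the sum of the two before it: 1, 3, 4, 7, 11, 18 → 29.
For the fourth slot, ×(-2) each step: 1, -2, 4, -8, 16, -32 → 64.
Putting it together: (49, 50, 29, 64).

(49, 50, 29, 64)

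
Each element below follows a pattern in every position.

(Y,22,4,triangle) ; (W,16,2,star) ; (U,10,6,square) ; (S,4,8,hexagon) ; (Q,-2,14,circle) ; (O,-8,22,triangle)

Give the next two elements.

Letter — letters move back 2 places in the alphabet: Y, W, U, S, Q, O → M → K.
Second component: 22, 16, 10, 4, -2, -8 → -14 → -20 (−6 each step).
Third component goes 4, 2, 6, 8, 14, 22 → 36 → 58 (each term is the sum of the two before it).
For the shape, repeats triangle → star → square → hexagon → circle: triangle, star, square, hexagon, circle, triangle → star → square.
Putting the parts together: (M,-14,36,star) and then (K,-20,58,square).

(M,-14,36,star), (K,-20,58,square)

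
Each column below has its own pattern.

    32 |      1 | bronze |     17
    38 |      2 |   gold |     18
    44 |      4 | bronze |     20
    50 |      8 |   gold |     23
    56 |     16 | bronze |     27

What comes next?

62  32  gold  32

First component: 32, 38, 44, 50, 56 → 62 (+6 each step).
Second component: 1, 2, 4, 8, 16 → 32 (×2 each step).
Rank goes bronze, gold, bronze, gold, bronze → gold (alternates bronze ↔ gold).
Fourth component goes 17, 18, 20, 23, 27 → 32 (differences are 1, 2, 3, … (increasing by 1 each time)).
Combining the parts gives 62  32  gold  32.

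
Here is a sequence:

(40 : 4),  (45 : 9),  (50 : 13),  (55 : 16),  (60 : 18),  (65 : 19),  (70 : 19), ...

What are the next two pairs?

(75 : 18), (80 : 16)

First component — +5 each step: 40, 45, 50, 55, 60, 65, 70 → 75 → 80.
Second component — differences are 5, 4, 3, … (decreasing by 1 each time): 4, 9, 13, 16, 18, 19, 19 → 18 → 16.
Putting the parts together: (75 : 18) and then (80 : 16).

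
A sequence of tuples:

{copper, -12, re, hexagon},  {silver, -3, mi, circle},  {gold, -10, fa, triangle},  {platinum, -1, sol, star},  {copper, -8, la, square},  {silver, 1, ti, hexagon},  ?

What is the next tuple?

{gold, -6, do, circle}

Metal: repeats copper → silver → gold → platinum, so copper, silver, gold, platinum, copper, silver → gold.
Second entry: -12, -3, -10, -1, -8, 1 → -6 (alternating steps +9, −7, +9, −7, …).
Note: runs through the solfège scale do→ti, so re, mi, fa, sol, la, ti → do.
Shape: repeats hexagon → circle → triangle → star → square, so hexagon, circle, triangle, star, square, hexagon → circle.
So the next tuple is {gold, -6, do, circle}.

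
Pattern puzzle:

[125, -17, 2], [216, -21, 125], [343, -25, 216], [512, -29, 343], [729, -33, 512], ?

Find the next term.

For the first entry, perfect cubes: 5³, 6³, 7³, …: 125, 216, 343, 512, 729 → 1000.
Second entry: −4 each step; -17, -21, -25, -29, -33 → -37.
For the third entry, always the previous value of the first entry: 2, 125, 216, 343, 512 → 729.
Putting it together: [1000, -37, 729].

[1000, -37, 729]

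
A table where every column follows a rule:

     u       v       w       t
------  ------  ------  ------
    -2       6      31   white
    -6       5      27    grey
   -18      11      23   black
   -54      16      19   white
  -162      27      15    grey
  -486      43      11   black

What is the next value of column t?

white

Column t: repeats white → grey → black, so white, grey, black, white, grey, black → white.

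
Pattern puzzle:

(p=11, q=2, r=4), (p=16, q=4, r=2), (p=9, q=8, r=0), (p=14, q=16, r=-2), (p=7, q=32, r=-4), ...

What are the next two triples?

(p=12, q=64, r=-6), (p=5, q=128, r=-8)

P: alternating steps +5, −7, +5, −7, …, so 11, 16, 9, 14, 7 → 12 → 5.
Q — ×2 each step: 2, 4, 8, 16, 32 → 64 → 128.
R goes 4, 2, 0, -2, -4 → -6 → -8 (−2 each step).
So the next two triples are (p=12, q=64, r=-6) and (p=5, q=128, r=-8).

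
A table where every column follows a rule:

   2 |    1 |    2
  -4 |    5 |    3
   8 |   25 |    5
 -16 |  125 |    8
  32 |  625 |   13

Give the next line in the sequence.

First component goes 2, -4, 8, -16, 32 → -64 (×(-2) each step).
Second component: ×5 each step; 1, 5, 25, 125, 625 → 3125.
For the third component, each term is the sum of the two before it: 2, 3, 5, 8, 13 → 21.
So the next line is -64  3125  21.

-64  3125  21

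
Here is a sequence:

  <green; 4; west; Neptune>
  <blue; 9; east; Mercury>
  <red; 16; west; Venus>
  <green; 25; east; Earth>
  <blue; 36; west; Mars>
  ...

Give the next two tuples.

Colour: repeats green → blue → red, so green, blue, red, green, blue → red → green.
For the second entry, perfect squares: 2², 3², 4², …: 4, 9, 16, 25, 36 → 49 → 64.
Direction: alternates west ↔ east; west, east, west, east, west → east → west.
For the planet, runs through the planets Mercury→Neptune: Neptune, Mercury, Venus, Earth, Mars → Jupiter → Saturn.
Putting the parts together: <red; 49; east; Jupiter> and then <green; 64; west; Saturn>.

<red; 49; east; Jupiter>, <green; 64; west; Saturn>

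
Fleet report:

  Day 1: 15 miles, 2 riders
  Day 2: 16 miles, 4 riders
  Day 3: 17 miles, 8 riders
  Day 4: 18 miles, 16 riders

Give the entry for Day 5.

Miles: +1 each step; 15, 16, 17, 18 → 19.
Riders goes 2, 4, 8, 16 → 32 (×2 each step).
Putting it together: 19 miles, 32 riders.

19 miles, 32 riders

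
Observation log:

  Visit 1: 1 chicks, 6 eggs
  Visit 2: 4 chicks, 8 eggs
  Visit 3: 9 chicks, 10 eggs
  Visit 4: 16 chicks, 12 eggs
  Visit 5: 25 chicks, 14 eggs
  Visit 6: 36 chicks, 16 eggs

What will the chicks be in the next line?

49

Chicks: perfect squares: 1², 2², 3², …; 1, 4, 9, 16, 25, 36 → 49.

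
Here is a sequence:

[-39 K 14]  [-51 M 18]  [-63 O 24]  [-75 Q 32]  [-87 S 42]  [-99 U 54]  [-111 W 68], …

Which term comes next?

[-123 Y 84]

First part: −12 each step, so -39, -51, -63, -75, -87, -99, -111 → -123.
Letter: K, M, O, Q, S, U, W → Y (letters move forward 2 places in the alphabet).
Third part: differences are 4, 6, 8, … (increasing by 2 each time); 14, 18, 24, 32, 42, 54, 68 → 84.
Combining the parts gives [-123 Y 84].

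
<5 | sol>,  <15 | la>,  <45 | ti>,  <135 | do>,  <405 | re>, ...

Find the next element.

<1215 | mi>

First slot — ×3 each step: 5, 15, 45, 135, 405 → 1215.
Note: runs through the solfège scale do→ti; sol, la, ti, do, re → mi.
Combining the parts gives <1215 | mi>.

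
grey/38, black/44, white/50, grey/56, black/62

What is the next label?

white/68

Shade: grey, black, white, grey, black → white (repeats grey → black → white).
For the second component, +6 each step: 38, 44, 50, 56, 62 → 68.
Combining the parts gives white/68.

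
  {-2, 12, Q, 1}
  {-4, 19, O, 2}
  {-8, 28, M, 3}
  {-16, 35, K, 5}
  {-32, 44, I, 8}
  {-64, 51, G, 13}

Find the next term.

{-128, 60, E, 21}

First part — ×2 each step: -2, -4, -8, -16, -32, -64 → -128.
Second part: 12, 19, 28, 35, 44, 51 → 60 (alternating steps +7, +9, +7, +9, …).
For the letter, letters move back 2 places in the alphabet: Q, O, M, K, I, G → E.
Fourth part: each term is the sum of the two before it; 1, 2, 3, 5, 8, 13 → 21.
Putting it together: {-128, 60, E, 21}.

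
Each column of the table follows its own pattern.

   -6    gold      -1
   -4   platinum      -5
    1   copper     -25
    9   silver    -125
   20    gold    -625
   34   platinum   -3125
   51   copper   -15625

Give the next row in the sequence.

71  silver  -78125

First component: differences are 2, 5, 8, … (increasing by 3 each time), so -6, -4, 1, 9, 20, 34, 51 → 71.
Metal goes gold, platinum, copper, silver, gold, platinum, copper → silver (repeats gold → platinum → copper → silver).
Third component — ×5 each step: -1, -5, -25, -125, -625, -3125, -15625 → -78125.
So the next row is 71  silver  -78125.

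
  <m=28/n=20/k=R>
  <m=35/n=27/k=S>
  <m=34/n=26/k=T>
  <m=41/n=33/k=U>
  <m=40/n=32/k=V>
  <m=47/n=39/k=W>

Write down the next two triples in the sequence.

<m=46/n=38/k=X>, <m=53/n=45/k=Y>

For the m, alternating steps +7, −1, +7, −1, …: 28, 35, 34, 41, 40, 47 → 46 → 53.
N goes 20, 27, 26, 33, 32, 39 → 38 → 45 (always 8 less than the m).
K — letters move forward 1 place in the alphabet: R, S, T, U, V, W → X → Y.
So the next two triples are <m=46/n=38/k=X> and <m=53/n=45/k=Y>.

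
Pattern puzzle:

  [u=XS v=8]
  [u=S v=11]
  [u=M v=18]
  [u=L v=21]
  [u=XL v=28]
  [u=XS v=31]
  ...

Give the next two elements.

U: repeats XS → S → M → L → XL, so XS, S, M, L, XL, XS → S → M.
V: 8, 11, 18, 21, 28, 31 → 38 → 41 (alternating steps +3, +7, +3, +7, …).
Putting the parts together: [u=S v=38] and then [u=M v=41].

[u=S v=38], [u=M v=41]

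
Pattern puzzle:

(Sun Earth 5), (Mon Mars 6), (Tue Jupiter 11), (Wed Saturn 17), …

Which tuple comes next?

(Thu Uranus 28)

Day: Sun, Mon, Tue, Wed → Thu (runs through the weekdays Mon→Sun).
Planet: runs through the planets Mercury→Neptune; Earth, Mars, Jupiter, Saturn → Uranus.
Third entry: 5, 6, 11, 17 → 28 (each term is the sum of the two before it).
Combining the parts gives (Thu Uranus 28).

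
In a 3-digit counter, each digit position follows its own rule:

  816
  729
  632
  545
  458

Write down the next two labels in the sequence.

First digit: 8, 7, 6, 5, 4 → 3 → 2 (−1 each step, mod 10).
Second digit: 1, 2, 3, 4, 5 → 6 → 7 (+1 each step, mod 10).
Third digit: +3 each step, mod 10; 6, 9, 2, 5, 8 → 1 → 4.
Putting the parts together: 361 and then 274.

361, 274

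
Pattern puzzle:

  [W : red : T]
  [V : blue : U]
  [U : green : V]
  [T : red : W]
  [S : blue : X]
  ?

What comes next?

[R : green : Y]

First letter: letters move back 1 place in the alphabet, so W, V, U, T, S → R.
Colour: repeats red → blue → green, so red, blue, green, red, blue → green.
Second letter: T, U, V, W, X → Y (letters move forward 1 place in the alphabet).
Putting it together: [R : green : Y].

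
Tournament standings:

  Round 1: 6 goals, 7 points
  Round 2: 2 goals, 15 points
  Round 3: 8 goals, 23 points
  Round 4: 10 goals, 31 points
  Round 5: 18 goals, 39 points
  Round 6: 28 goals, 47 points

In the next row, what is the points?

Points: 7, 15, 23, 31, 39, 47 → 55 (+8 each step).

55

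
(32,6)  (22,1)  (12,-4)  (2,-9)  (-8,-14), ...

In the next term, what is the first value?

-18

First value goes 32, 22, 12, 2, -8 → -18 (−10 each step).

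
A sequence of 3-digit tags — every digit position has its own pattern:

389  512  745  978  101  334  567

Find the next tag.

First digit — +2 each step, mod 10: 3, 5, 7, 9, 1, 3, 5 → 7.
Second digit: 8, 1, 4, 7, 0, 3, 6 → 9 (+3 each step, mod 10).
Third digit: +3 each step, mod 10; 9, 2, 5, 8, 1, 4, 7 → 0.
So the next tag is 790.

790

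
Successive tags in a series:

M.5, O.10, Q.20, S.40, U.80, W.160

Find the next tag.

Y.320

Letter goes M, O, Q, S, U, W → Y (letters move forward 2 places in the alphabet).
Second component: ×2 each step, so 5, 10, 20, 40, 80, 160 → 320.
Putting it together: Y.320.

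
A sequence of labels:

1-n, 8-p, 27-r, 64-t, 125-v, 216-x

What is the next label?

343-z

First component goes 1, 8, 27, 64, 125, 216 → 343 (perfect cubes: 1³, 2³, 3³, …).
Letter: letters move forward 2 places in the alphabet, so n, p, r, t, v, x → z.
Combining the parts gives 343-z.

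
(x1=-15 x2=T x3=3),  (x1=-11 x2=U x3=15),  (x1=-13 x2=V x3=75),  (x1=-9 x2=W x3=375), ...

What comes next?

X1: -15, -11, -13, -9 → -11 (alternating steps +4, −2, +4, −2, …).
X2: letters move forward 1 place in the alphabet; T, U, V, W → X.
X3 — ×5 each step: 3, 15, 75, 375 → 1875.
So the next term is (x1=-11 x2=X x3=1875).

(x1=-11 x2=X x3=1875)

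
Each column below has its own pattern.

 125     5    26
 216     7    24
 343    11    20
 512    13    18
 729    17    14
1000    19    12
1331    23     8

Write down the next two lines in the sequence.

First component — perfect cubes: 5³, 6³, 7³, …: 125, 216, 343, 512, 729, 1000, 1331 → 1728 → 2197.
For the second component, alternating steps +2, +4, +2, +4, …: 5, 7, 11, 13, 17, 19, 23 → 25 → 29.
Third component goes 26, 24, 20, 18, 14, 12, 8 → 6 → 2 (together with the second component always sums to 31).
So the next two lines are 1728  25  6 and 2197  29  2.

1728  25  6; 2197  29  2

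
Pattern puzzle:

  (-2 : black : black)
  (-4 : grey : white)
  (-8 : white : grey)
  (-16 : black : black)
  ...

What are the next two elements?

(-32 : grey : white), (-64 : white : grey)

First slot goes -2, -4, -8, -16 → -32 → -64 (×2 each step).
First shade: black, grey, white, black → grey → white (repeats black → grey → white).
Second shade: repeats black → white → grey; black, white, grey, black → white → grey.
So the next two elements are (-32 : grey : white) and (-64 : white : grey).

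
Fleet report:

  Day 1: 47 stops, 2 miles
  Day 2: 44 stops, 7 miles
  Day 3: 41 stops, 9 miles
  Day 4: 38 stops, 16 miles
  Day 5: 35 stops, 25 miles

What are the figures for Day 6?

Stops: −3 each step; 47, 44, 41, 38, 35 → 32.
Miles goes 2, 7, 9, 16, 25 → 41 (each term is the sum of the two before it).
So the next line is 32 stops, 41 miles.

32 stops, 41 miles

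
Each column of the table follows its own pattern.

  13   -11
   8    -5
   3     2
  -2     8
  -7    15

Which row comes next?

For the first component, −5 each step: 13, 8, 3, -2, -7 → -12.
For the second component, alternating steps +6, +7, +6, +7, …: -11, -5, 2, 8, 15 → 21.
Combining the parts gives -12  21.

-12  21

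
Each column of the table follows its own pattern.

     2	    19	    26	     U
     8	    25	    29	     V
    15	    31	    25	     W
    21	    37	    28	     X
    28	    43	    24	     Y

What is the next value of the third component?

27

First component: 2, 8, 15, 21, 28 → 34 (alternating steps +6, +7, +6, +7, …).
Second component: +6 each step, so 19, 25, 31, 37, 43 → 49.
Third component — alternating steps +3, −4, +3, −4, …: 26, 29, 25, 28, 24 → 27.
Letter: letters move forward 1 place in the alphabet; U, V, W, X, Y → Z.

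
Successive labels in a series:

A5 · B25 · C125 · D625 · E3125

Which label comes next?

F15625

Letter: letters move forward 1 place in the alphabet; A, B, C, D, E → F.
Second component goes 5, 25, 125, 625, 3125 → 15625 (×5 each step).
So the next label is F15625.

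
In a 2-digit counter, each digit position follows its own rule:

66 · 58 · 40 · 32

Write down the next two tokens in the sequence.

24, 16

First digit: −1 each step, mod 10, so 6, 5, 4, 3 → 2 → 1.
Second digit goes 6, 8, 0, 2 → 4 → 6 (+2 each step, mod 10).
So the next two tokens are 24 and 16.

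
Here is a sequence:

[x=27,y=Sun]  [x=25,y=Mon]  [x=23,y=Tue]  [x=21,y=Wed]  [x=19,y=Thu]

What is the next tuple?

[x=17,y=Fri]

X — −2 each step: 27, 25, 23, 21, 19 → 17.
Y goes Sun, Mon, Tue, Wed, Thu → Fri (runs through the weekdays Mon→Sun).
Putting it together: [x=17,y=Fri].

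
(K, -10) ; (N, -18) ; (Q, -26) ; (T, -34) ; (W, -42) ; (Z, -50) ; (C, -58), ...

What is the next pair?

Letter: letters move forward 3 places in the alphabet, wrapping Z→A; K, N, Q, T, W, Z, C → F.
Second component goes -10, -18, -26, -34, -42, -50, -58 → -66 (−8 each step).
Combining the parts gives (F, -66).

(F, -66)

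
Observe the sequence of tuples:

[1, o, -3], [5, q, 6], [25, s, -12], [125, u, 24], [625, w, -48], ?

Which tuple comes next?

[3125, y, 96]

First slot: ×5 each step, so 1, 5, 25, 125, 625 → 3125.
Letter goes o, q, s, u, w → y (letters move forward 2 places in the alphabet).
Third slot goes -3, 6, -12, 24, -48 → 96 (×(-2) each step).
Combining the parts gives [3125, y, 96].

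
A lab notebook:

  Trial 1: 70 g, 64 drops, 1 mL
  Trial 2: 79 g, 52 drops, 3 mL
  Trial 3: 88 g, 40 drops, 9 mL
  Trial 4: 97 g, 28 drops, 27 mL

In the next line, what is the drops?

Drops — −12 each step: 64, 52, 40, 28 → 16.

16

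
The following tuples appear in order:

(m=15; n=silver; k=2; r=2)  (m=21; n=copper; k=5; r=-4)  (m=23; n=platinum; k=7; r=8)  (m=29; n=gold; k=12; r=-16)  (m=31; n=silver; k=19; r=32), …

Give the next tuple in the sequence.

(m=37; n=copper; k=31; r=-64)

For the m, alternating steps +6, +2, +6, +2, …: 15, 21, 23, 29, 31 → 37.
N — repeats silver → copper → platinum → gold: silver, copper, platinum, gold, silver → copper.
K goes 2, 5, 7, 12, 19 → 31 (each term is the sum of the two before it).
R: ×(-2) each step; 2, -4, 8, -16, 32 → -64.
So the next tuple is (m=37; n=copper; k=31; r=-64).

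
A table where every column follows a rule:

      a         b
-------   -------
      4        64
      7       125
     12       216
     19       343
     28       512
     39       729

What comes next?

Column a — differences are 3, 5, 7, … (increasing by 2 each time): 4, 7, 12, 19, 28, 39 → 52.
For the column b, perfect cubes: 4³, 5³, 6³, …: 64, 125, 216, 343, 512, 729 → 1000.
So the next line is 52  1000.

52  1000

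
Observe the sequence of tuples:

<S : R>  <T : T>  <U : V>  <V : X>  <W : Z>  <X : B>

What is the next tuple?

<Y : D>

First letter: letters move forward 1 place in the alphabet, so S, T, U, V, W, X → Y.
For the second letter, letters move forward 2 places in the alphabet, wrapping Z→A: R, T, V, X, Z, B → D.
Putting it together: <Y : D>.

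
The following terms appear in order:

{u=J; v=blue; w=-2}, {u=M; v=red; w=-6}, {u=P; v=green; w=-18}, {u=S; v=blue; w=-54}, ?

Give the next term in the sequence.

U goes J, M, P, S → V (letters move forward 3 places in the alphabet).
V: repeats blue → red → green; blue, red, green, blue → red.
W: ×3 each step; -2, -6, -18, -54 → -162.
Combining the parts gives {u=V; v=red; w=-162}.

{u=V; v=red; w=-162}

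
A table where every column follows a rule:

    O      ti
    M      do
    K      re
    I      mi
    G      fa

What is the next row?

Letter: letters move back 2 places in the alphabet, so O, M, K, I, G → E.
Note: ti, do, re, mi, fa → sol (runs through the solfège scale do→ti).
Putting it together: E  sol.

E  sol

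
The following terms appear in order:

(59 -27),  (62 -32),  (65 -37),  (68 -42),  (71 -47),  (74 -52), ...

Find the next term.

First slot: +3 each step; 59, 62, 65, 68, 71, 74 → 77.
Second slot goes -27, -32, -37, -42, -47, -52 → -57 (−5 each step).
So the next term is (77 -57).

(77 -57)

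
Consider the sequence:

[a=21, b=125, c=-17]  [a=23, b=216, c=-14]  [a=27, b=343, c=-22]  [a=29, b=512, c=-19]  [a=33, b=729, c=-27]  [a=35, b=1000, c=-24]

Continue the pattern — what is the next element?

[a=39, b=1331, c=-32]

For the a, alternating steps +2, +4, +2, +4, …: 21, 23, 27, 29, 33, 35 → 39.
B: 125, 216, 343, 512, 729, 1000 → 1331 (perfect cubes: 5³, 6³, 7³, …).
C goes -17, -14, -22, -19, -27, -24 → -32 (alternating steps +3, −8, +3, −8, …).
So the next element is [a=39, b=1331, c=-32].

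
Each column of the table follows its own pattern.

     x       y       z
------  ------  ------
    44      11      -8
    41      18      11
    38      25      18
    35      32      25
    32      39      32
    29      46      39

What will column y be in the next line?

Column x: 44, 41, 38, 35, 32, 29 → 26 (−3 each step).
Column y: 11, 18, 25, 32, 39, 46 → 53 (+7 each step).
Column z: always the previous value of the column y, so -8, 11, 18, 25, 32, 39 → 46.

53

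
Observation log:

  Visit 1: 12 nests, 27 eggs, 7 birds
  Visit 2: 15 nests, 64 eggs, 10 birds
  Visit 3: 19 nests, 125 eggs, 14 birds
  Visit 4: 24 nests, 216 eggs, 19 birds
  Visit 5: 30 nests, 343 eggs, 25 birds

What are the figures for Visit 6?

Nests: differences are 3, 4, 5, … (increasing by 1 each time); 12, 15, 19, 24, 30 → 37.
Eggs — perfect cubes: 3³, 4³, 5³, …: 27, 64, 125, 216, 343 → 512.
Birds — always 5 less than the nests: 7, 10, 14, 19, 25 → 32.
Putting it together: 37 nests, 512 eggs, 32 birds.

37 nests, 512 eggs, 32 birds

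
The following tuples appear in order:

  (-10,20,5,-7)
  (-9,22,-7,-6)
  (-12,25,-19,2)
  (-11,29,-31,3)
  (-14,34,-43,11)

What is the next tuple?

First slot: alternating steps +1, −3, +1, −3, …; -10, -9, -12, -11, -14 → -13.
Second slot goes 20, 22, 25, 29, 34 → 40 (differences are 2, 3, 4, … (increasing by 1 each time)).
Third slot: 5, -7, -19, -31, -43 → -55 (−12 each step).
Fourth slot: alternating steps +1, +8, +1, +8, …; -7, -6, 2, 3, 11 → 12.
So the next tuple is (-13,40,-55,12).

(-13,40,-55,12)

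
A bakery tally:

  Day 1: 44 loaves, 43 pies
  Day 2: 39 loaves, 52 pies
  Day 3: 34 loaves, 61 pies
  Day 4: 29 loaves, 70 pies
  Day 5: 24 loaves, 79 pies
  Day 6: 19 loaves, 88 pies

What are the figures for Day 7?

14 loaves, 97 pies

Loaves: −5 each step; 44, 39, 34, 29, 24, 19 → 14.
Pies: +9 each step; 43, 52, 61, 70, 79, 88 → 97.
So the next line is 14 loaves, 97 pies.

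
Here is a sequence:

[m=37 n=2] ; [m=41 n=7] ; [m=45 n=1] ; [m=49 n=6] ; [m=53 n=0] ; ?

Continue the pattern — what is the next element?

[m=57 n=5]

M — +4 each step: 37, 41, 45, 49, 53 → 57.
For the n, alternating steps +5, −6, +5, −6, …: 2, 7, 1, 6, 0 → 5.
Putting it together: [m=57 n=5].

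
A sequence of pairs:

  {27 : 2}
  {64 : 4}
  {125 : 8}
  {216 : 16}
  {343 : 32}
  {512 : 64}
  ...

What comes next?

First coordinate: perfect cubes: 3³, 4³, 5³, …; 27, 64, 125, 216, 343, 512 → 729.
Second coordinate — ×2 each step: 2, 4, 8, 16, 32, 64 → 128.
Putting it together: {729 : 128}.

{729 : 128}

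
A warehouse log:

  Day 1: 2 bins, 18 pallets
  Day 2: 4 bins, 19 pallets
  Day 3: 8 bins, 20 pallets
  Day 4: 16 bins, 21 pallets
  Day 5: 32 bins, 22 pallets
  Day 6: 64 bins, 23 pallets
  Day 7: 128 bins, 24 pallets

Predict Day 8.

Bins: ×2 each step; 2, 4, 8, 16, 32, 64, 128 → 256.
Pallets goes 18, 19, 20, 21, 22, 23, 24 → 25 (+1 each step).
Putting it together: 256 bins, 25 pallets.

256 bins, 25 pallets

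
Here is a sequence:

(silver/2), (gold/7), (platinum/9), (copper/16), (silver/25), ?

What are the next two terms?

Metal: repeats silver → gold → platinum → copper, so silver, gold, platinum, copper, silver → gold → platinum.
For the second value, each term is the sum of the two before it: 2, 7, 9, 16, 25 → 41 → 66.
Putting the parts together: (gold/41) and then (platinum/66).

(gold/41), (platinum/66)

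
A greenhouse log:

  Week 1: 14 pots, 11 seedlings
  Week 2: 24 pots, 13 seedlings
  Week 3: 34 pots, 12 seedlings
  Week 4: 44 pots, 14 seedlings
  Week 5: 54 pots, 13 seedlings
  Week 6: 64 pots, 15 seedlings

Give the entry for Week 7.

Pots — +10 each step: 14, 24, 34, 44, 54, 64 → 74.
Seedlings: alternating steps +2, −1, +2, −1, …, so 11, 13, 12, 14, 13, 15 → 14.
Combining the parts gives 74 pots, 14 seedlings.

74 pots, 14 seedlings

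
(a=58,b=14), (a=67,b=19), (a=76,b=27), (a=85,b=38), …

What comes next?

(a=94,b=52)

For the a, +9 each step: 58, 67, 76, 85 → 94.
B: differences are 5, 8, 11, … (increasing by 3 each time); 14, 19, 27, 38 → 52.
Combining the parts gives (a=94,b=52).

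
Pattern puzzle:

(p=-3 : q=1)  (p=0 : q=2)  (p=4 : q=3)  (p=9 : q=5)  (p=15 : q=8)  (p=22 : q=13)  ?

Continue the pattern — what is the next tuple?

P: differences are 3, 4, 5, … (increasing by 1 each time); -3, 0, 4, 9, 15, 22 → 30.
Q goes 1, 2, 3, 5, 8, 13 → 21 (each term is the sum of the two before it).
So the next tuple is (p=30 : q=21).

(p=30 : q=21)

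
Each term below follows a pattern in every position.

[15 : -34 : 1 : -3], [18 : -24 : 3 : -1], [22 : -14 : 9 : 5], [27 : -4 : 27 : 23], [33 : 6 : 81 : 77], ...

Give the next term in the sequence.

First component: differences are 3, 4, 5, … (increasing by 1 each time), so 15, 18, 22, 27, 33 → 40.
Second component: -34, -24, -14, -4, 6 → 16 (+10 each step).
Third component — ×3 each step: 1, 3, 9, 27, 81 → 243.
Fourth component: always 4 less than the third component, so -3, -1, 5, 23, 77 → 239.
Combining the parts gives [40 : 16 : 243 : 239].

[40 : 16 : 243 : 239]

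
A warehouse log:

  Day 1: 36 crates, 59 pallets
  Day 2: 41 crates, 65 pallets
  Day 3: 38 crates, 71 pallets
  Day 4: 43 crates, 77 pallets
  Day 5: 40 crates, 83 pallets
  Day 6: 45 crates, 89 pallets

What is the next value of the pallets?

95

Pallets goes 59, 65, 71, 77, 83, 89 → 95 (+6 each step).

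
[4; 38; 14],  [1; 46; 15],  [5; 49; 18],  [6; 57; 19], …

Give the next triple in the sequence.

First value — each term is the sum of the two before it: 4, 1, 5, 6 → 11.
Second value — alternating steps +8, +3, +8, +3, …: 38, 46, 49, 57 → 60.
Third value — alternating steps +1, +3, +1, +3, …: 14, 15, 18, 19 → 22.
So the next triple is [11; 60; 22].

[11; 60; 22]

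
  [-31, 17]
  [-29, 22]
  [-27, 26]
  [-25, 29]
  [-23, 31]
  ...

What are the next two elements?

First value goes -31, -29, -27, -25, -23 → -21 → -19 (+2 each step).
Second value goes 17, 22, 26, 29, 31 → 32 → 32 (differences are 5, 4, 3, … (decreasing by 1 each time)).
So the next two elements are [-21, 32] and [-19, 32].

[-21, 32], [-19, 32]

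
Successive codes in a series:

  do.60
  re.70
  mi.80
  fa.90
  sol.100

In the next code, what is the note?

la

Note — runs through the solfège scale do→ti: do, re, mi, fa, sol → la.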